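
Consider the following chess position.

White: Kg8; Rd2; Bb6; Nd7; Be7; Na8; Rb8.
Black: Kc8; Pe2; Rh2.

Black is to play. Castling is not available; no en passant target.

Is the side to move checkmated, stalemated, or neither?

checkmate

Black to move; black king on c8.
In check: yes, from the white rook on b8.
King squares — b7: attacked by Rb8; c7: attacked by Bb6; d7: attacked by Rd2; b8: attacked by Nd7; d8: attacked by Bb6.
Legal moves for Black: none.
In check with no legal moves → checkmate.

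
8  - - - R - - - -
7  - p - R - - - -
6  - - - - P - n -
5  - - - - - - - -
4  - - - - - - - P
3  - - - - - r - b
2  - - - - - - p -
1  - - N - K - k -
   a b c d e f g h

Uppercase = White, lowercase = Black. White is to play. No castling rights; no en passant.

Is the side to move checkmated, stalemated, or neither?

neither

White to move; white king on e1.
In check: no.
Legal moves for White include: Rh8, Rg8, Rf8, Re8, Rc8, Rb8, Ra8, Rh7, Rg7, Rf7, Re7, Rc7, Rxb7, Rd6, Rd5, Rd4, Rd3, Rd2, ... (list truncated; more exist).
White has legal moves and is not in check → neither.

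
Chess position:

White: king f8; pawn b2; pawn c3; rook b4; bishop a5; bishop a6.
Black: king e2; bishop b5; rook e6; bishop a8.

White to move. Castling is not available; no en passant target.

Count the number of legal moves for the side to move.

20

White to move; king on f8.
In check: no.
Legal moves: Kg8, Kg7, Kf7, Bc8, Bb7, Bxb5+, Bd8, Bc7, Bb6, Rxb5, Rh4, Rg4, Rf4, Re4+, Rd4, Rc4, Ra4, Rb3, c4, b3.
Count: 20.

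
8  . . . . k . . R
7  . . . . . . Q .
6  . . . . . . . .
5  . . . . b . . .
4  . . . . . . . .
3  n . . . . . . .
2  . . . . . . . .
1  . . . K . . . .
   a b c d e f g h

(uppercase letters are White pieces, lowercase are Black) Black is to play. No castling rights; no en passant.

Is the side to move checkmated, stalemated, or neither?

Black to move; black king on e8.
In check: yes, from the white rook on h8.
King squares — d7: attacked by Qg7; e7: attacked by Qg7; f7: attacked by Qg7; d8: attacked by Rh8; f8: attacked by Qg7.
Legal moves for Black: none.
In check with no legal moves → checkmate.

checkmate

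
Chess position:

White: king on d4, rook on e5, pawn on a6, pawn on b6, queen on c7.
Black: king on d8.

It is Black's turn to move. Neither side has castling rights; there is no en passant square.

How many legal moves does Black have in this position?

Black to move; king on d8.
In check: yes, from the white queen on c7.
Legal moves: none.
Count: 0.

0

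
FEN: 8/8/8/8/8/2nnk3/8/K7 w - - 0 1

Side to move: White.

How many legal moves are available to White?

White to move; king on a1.
In check: no.
Legal moves: none.
Count: 0.

0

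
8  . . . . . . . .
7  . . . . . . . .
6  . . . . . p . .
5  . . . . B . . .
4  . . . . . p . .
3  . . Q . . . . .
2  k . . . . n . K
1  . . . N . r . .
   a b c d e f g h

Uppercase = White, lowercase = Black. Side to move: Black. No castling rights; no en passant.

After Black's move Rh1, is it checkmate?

no

After Rh1: white king on h2; in check: yes, from the black rook on h1.
White has 1 legal reply: Kg2.
In check but a legal move exists → not checkmate.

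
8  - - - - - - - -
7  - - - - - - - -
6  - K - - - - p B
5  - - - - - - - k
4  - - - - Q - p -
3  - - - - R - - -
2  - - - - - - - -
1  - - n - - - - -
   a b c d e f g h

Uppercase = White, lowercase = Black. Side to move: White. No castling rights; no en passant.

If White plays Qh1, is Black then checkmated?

After Qh1: black king on h5; in check: yes, from the white queen on h1.
King squares — g4: own pawn; h4: attacked by Qh1; g5: attacked by Bh6; g6: own pawn; h6: attacked by Qh1.
Black has no legal moves → checkmate.

yes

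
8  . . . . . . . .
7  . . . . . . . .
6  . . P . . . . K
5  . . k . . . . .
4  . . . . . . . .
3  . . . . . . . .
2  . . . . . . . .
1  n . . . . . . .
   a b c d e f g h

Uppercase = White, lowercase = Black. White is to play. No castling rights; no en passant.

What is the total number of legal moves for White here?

White to move; king on h6.
In check: no.
Legal moves: Kh7, Kg7, Kg6, Kh5, Kg5, c7.
Count: 6.

6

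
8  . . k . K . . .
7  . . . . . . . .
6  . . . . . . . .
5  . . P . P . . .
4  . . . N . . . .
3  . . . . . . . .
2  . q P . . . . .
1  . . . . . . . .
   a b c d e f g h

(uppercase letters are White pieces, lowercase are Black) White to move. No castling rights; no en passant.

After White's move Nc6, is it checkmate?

After Nc6: black king on c8; in check: no.
Black is not in check, so this cannot be checkmate.

no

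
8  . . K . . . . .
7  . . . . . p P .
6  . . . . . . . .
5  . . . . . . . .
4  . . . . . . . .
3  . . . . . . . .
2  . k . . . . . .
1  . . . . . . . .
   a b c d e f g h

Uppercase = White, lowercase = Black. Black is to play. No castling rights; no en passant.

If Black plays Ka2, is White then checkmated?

no

After Ka2: white king on c8; in check: no.
White is not in check, so this cannot be checkmate.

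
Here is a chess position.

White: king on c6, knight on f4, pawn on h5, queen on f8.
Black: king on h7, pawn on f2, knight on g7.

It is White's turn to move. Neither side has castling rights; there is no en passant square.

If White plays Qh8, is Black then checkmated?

After Qh8: black king on h7; in check: yes, from the white queen on h8.
Black has 1 legal reply: Kxh8.
In check but a legal move exists → not checkmate.

no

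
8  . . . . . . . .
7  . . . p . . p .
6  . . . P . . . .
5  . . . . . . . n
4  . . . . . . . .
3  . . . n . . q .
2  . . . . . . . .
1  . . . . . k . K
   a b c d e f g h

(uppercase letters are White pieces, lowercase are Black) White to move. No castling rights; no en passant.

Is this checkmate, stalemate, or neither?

stalemate

White to move; white king on h1.
In check: no.
King squares — g1: attacked by Kf1; g2: attacked by Kf1; h2: attacked by Qg3.
Legal moves for White: none.
Not in check and no legal moves → stalemate.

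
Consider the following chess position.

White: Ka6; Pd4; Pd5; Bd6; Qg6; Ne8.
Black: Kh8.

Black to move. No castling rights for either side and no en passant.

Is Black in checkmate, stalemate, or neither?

stalemate

Black to move; black king on h8.
In check: no.
King squares — g7: attacked by Qg6; h7: attacked by Qg6; g8: attacked by Qg6.
Legal moves for Black: none.
Not in check and no legal moves → stalemate.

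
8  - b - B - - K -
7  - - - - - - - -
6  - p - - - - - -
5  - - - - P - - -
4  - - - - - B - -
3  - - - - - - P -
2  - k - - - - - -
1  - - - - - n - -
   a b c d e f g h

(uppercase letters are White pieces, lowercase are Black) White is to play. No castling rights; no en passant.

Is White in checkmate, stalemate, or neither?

White to move; white king on g8.
In check: no.
Legal moves for White: Kh8, Kf8, Kh7, Kg7, Kf7, Be7, Bc7, Bf6, Bxb6, Bdg5, Bh4, Bh6, Bfg5, Be3, Bd2, Bc1+, e6, g4.
White has 18 legal moves and is not in check → neither.

neither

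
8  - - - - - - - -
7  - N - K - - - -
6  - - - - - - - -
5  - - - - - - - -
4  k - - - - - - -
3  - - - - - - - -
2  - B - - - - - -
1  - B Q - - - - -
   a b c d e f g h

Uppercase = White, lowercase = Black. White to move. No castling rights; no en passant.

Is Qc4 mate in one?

After Qc4: black king on a4; in check: yes, from the white queen on c4.
King squares — a3: attacked by Bb2; b3: attacked by Qc4; b4: attacked by Qc4; a5: attacked by Nb7; b5: attacked by Qc4.
Black has no legal moves → checkmate.

yes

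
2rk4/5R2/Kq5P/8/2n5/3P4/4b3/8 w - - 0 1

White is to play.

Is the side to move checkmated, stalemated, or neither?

White to move; white king on a6.
In check: yes, from the black queen on b6.
King squares — a5: attacked by Nc4; b5: attacked by Qb6; b6: attacked by Nc4; a7: attacked by Qb6; b7: attacked by Qb6.
Legal moves for White: none.
In check with no legal moves → checkmate.

checkmate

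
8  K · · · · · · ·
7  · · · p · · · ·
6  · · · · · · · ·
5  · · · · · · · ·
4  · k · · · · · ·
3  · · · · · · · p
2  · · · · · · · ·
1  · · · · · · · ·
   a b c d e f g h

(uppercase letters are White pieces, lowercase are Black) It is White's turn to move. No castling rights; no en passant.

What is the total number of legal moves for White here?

3

White to move; king on a8.
In check: no.
Legal moves: Kb8, Kb7, Ka7.
Count: 3.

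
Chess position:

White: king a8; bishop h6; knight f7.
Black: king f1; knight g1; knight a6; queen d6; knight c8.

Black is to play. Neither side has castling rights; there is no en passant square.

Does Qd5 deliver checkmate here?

yes

After Qd5: white king on a8; in check: yes, from the black queen on d5.
King squares — a7: attacked by Nc8; b7: attacked by Qd5; b8: attacked by Na6.
White has no legal moves → checkmate.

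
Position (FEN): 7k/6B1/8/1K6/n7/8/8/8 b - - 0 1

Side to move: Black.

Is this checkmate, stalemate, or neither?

Black to move; black king on h8.
In check: yes, from the white bishop on g7.
Legal moves for Black: Kg8, Kh7, Kxg7.
Black is in check but has 3 legal moves → neither.

neither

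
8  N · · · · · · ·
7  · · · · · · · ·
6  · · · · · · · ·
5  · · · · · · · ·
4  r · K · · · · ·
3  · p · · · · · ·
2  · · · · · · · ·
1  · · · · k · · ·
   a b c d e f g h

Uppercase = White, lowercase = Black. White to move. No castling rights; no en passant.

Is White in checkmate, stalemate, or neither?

neither

White to move; white king on c4.
In check: yes, from the black rook on a4.
King squares — b3: available; c3: available; d3: available; b4: attacked by Ra4; d4: attacked by Ra4; b5: available; c5: available; d5: available.
Legal moves for White: Kd5, Kc5, Kb5, Kd3, Kc3, Kxb3.
White is in check but has 6 legal moves → neither.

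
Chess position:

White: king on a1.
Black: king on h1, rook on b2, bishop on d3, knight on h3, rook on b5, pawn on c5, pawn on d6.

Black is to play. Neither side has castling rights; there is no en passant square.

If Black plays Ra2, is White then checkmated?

After Ra2: white king on a1; in check: yes, from the black rook on a2.
White has 1 legal reply: Kxa2.
In check but a legal move exists → not checkmate.

no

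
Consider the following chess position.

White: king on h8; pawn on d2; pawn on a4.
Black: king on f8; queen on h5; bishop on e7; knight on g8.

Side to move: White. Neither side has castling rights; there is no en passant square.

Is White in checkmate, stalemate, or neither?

White to move; white king on h8.
In check: yes, from the black queen on h5.
King squares — g7: attacked by Kf8; h7: attacked by Qh5; g8: attacked by Kf8.
Legal moves for White: none.
In check with no legal moves → checkmate.

checkmate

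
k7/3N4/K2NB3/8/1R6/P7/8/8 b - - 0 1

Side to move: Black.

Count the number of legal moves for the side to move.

0

Black to move; king on a8.
In check: no.
Legal moves: none.
Count: 0.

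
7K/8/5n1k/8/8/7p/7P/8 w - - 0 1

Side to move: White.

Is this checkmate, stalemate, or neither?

stalemate

White to move; white king on h8.
In check: no.
King squares — g7: attacked by Kh6; h7: attacked by Nf6; g8: attacked by Nf6.
Legal moves for White: none.
Not in check and no legal moves → stalemate.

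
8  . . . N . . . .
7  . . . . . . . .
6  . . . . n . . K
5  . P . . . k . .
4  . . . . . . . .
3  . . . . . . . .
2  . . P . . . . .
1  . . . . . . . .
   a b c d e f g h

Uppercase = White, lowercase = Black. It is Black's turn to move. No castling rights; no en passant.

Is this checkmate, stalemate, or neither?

Black to move; black king on f5.
In check: no.
Legal moves for Black: Nf8, Nxd8, Ng7, Nc7, Ng5, Nc5, Nf4, Nd4, Kf6, Ke5, Kg4, Kf4, Ke4.
Black has 13 legal moves and is not in check → neither.

neither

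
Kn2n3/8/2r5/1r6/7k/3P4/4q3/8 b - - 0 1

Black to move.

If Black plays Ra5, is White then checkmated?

no

After Ra5: white king on a8; in check: yes, from the black rook on a5.
White has 2 legal replies: Kxb8, Kb7.
In check but a legal move exists → not checkmate.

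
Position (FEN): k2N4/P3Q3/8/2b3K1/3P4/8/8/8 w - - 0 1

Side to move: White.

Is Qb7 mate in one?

yes

After Qb7: black king on a8; in check: yes, from the white queen on b7.
King squares — a7: attacked by Qb7; b7: attacked by Nd8; b8: attacked by Pa7.
Black has no legal moves → checkmate.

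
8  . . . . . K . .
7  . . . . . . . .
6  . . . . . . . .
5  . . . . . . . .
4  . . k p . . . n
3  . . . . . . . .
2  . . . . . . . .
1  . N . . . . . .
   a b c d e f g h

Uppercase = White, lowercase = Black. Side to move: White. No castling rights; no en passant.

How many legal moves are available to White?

8

White to move; king on f8.
In check: no.
Legal moves: Kg8, Ke8, Kg7, Kf7, Ke7, Nc3, Na3+, Nd2+.
Count: 8.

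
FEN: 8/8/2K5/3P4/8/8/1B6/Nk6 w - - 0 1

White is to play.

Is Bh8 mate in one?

no

After Bh8: black king on b1; in check: no.
Black is not in check, so this cannot be checkmate.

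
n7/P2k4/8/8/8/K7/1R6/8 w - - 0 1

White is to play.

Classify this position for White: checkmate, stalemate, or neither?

White to move; white king on a3.
In check: no.
Legal moves for White: Kb4, Ka4, Kb3, Ka2, Rb8, Rb7+, Rb6, Rb5, Rb4, Rb3, Rh2, Rg2, Rf2, Re2, Rd2+, Rc2, Ra2, Rb1.
White has 18 legal moves and is not in check → neither.

neither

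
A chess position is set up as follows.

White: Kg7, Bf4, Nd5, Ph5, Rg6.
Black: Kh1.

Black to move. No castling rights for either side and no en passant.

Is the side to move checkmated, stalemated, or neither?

Black to move; black king on h1.
In check: no.
King squares — g1: attacked by Rg6; g2: attacked by Rg6; h2: attacked by Bf4.
Legal moves for Black: none.
Not in check and no legal moves → stalemate.

stalemate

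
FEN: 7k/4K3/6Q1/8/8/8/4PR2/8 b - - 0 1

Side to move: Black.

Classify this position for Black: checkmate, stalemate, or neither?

stalemate

Black to move; black king on h8.
In check: no.
King squares — g7: attacked by Qg6; h7: attacked by Qg6; g8: attacked by Qg6.
Legal moves for Black: none.
Not in check and no legal moves → stalemate.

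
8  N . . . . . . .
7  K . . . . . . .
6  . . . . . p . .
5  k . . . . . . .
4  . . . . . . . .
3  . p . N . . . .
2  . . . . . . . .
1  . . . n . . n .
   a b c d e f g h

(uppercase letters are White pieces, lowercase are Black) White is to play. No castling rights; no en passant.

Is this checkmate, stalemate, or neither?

White to move; white king on a7.
In check: no.
Legal moves for White: Nc7, Nb6, Kb8, Kb7, Ne5, Nc5, Nf4, Nb4, Nf2, Nb2, Ne1, Nc1.
White has 12 legal moves and is not in check → neither.

neither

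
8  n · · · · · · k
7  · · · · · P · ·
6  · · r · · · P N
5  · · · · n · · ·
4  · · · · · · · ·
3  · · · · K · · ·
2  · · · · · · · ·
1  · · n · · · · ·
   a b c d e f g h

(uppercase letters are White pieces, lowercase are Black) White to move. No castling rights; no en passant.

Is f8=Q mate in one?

yes

After f8=Q: black king on h8; in check: yes, from the white queen on f8.
King squares — g7: attacked by Qf8; h7: attacked by Pg6; g8: attacked by Nh6.
Black has no legal moves → checkmate.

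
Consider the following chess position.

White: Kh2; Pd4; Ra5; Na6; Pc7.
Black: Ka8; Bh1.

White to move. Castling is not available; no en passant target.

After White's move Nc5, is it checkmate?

yes

After Nc5: black king on a8; in check: yes, from the white rook on a5.
King squares — a7: attacked by Ra5; b7: attacked by Nc5; b8: attacked by Pc7.
Black has no legal moves → checkmate.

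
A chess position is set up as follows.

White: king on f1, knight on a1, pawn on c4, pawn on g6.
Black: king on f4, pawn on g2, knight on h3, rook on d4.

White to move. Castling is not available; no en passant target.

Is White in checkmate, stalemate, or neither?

White to move; white king on f1.
In check: yes, from the black pawn on g2.
King squares — e1: available; g1: attacked by Nh3; e2: available; f2: attacked by Nh3; g2: available.
Legal moves for White: Kxg2, Ke2, Ke1.
White is in check but has 3 legal moves → neither.

neither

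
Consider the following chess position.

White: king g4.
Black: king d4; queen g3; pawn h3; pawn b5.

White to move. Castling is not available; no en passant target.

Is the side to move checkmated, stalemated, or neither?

neither

White to move; white king on g4.
In check: yes, from the black queen on g3.
Legal moves for White: Kh5, Kf5, Kxg3.
White is in check but has 3 legal moves → neither.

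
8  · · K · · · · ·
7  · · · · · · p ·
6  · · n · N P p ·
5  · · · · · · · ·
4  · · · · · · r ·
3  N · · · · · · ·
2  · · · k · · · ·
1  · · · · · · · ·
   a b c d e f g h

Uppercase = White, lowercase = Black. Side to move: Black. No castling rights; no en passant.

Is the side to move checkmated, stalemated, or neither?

Black to move; black king on d2.
In check: no.
Legal moves for Black include: Nd8, Nb8, Ne7+, Na7+, Ne5, Na5, Nd4, Nb4, Rg5, Rh4, Rf4, Re4, Rd4, Rc4, Rb4, Ra4, Rg3, Rg2, ... (list truncated; more exist).
Black has legal moves and is not in check → neither.

neither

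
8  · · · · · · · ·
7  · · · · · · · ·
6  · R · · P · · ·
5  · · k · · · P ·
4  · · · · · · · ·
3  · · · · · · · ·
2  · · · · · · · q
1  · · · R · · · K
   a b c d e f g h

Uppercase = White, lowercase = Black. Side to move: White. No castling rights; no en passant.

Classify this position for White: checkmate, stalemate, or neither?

neither

White to move; white king on h1.
In check: yes, from the black queen on h2.
King squares — g1: attacked by Qh2; g2: attacked by Qh2; h2: available.
Legal moves for White: Kxh2.
White is in check but has 1 legal move → neither.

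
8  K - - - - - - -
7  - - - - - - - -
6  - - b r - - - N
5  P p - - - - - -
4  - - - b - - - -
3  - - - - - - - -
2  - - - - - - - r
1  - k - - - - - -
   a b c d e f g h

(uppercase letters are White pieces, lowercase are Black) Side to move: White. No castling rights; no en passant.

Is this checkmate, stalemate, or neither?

White to move; white king on a8.
In check: yes, from the black bishop on c6.
Legal moves for White: Kb8.
White is in check but has 1 legal move → neither.

neither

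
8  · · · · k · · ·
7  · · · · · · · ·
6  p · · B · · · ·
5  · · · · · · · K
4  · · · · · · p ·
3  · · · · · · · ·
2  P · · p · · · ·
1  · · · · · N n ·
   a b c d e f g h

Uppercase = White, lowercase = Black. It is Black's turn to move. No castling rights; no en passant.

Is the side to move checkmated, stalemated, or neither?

Black to move; black king on e8.
In check: no.
Legal moves for Black: Kd8, Kf7, Kd7, Nh3, Nf3, Ne2, a5, g3, d1=Q, d1=R, d1=B, d1=N.
Black has 12 legal moves and is not in check → neither.

neither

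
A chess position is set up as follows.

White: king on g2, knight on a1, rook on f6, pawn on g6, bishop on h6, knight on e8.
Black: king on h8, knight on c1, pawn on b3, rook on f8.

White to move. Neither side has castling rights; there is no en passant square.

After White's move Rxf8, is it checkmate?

After Rxf8: black king on h8; in check: yes, from the white rook on f8.
King squares — g7: attacked by Bh6; h7: attacked by Pg6; g8: attacked by Rf8.
Black has no legal moves → checkmate.

yes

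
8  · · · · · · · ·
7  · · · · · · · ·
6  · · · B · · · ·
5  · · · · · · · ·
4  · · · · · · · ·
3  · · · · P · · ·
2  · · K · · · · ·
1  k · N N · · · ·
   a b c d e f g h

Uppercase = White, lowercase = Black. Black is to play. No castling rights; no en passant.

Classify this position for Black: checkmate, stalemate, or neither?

stalemate

Black to move; black king on a1.
In check: no.
King squares — b1: attacked by Kc2; a2: attacked by Nc1; b2: attacked by Nd1.
Legal moves for Black: none.
Not in check and no legal moves → stalemate.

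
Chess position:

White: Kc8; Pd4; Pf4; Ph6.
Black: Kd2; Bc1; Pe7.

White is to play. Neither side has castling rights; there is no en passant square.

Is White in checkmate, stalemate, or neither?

neither

White to move; white king on c8.
In check: no.
Legal moves for White: Kd8, Kb8, Kd7, Kc7, Kb7, h7, f5, d5.
White has 8 legal moves and is not in check → neither.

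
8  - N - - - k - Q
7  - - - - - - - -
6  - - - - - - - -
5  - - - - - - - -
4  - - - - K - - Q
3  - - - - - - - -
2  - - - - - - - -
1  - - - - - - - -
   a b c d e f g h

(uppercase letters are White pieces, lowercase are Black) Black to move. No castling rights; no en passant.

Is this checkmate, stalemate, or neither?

neither

Black to move; black king on f8.
In check: yes, from the white queen on h8.
Legal moves for Black: Kf7.
Black is in check but has 1 legal move → neither.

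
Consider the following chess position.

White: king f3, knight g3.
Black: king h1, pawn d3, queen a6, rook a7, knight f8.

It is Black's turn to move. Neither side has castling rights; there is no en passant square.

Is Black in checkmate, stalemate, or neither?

neither

Black to move; black king on h1.
In check: yes, from the white knight on g3.
Legal moves for Black: Kh2, Kg1.
Black is in check but has 2 legal moves → neither.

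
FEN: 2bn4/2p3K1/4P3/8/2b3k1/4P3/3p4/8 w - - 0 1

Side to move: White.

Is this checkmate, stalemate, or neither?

neither

White to move; white king on g7.
In check: no.
Legal moves for White: Kh8, Kg8, Kf8, Kh7, Kh6, Kg6, Kf6, e7, e4.
White has 9 legal moves and is not in check → neither.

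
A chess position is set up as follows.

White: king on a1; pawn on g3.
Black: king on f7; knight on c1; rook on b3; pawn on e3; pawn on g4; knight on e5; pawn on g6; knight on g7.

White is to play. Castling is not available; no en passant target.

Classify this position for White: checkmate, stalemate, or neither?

stalemate

White to move; white king on a1.
In check: no.
King squares — b1: attacked by Rb3; a2: attacked by Nc1; b2: attacked by Rb3.
Legal moves for White: none.
Not in check and no legal moves → stalemate.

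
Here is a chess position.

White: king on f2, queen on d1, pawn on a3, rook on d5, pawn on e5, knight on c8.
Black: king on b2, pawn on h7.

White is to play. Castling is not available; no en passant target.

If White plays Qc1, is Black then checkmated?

After Qc1: black king on b2; in check: yes, from the white queen on c1.
Black has 3 legal replies: Kb3, Ka2, Kxc1.
In check but a legal move exists → not checkmate.

no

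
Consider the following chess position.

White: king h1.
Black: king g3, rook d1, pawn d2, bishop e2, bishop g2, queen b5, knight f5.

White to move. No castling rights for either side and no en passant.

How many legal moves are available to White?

0

White to move; king on h1.
In check: yes, from the black rook on d1 and the black bishop on g2.
Legal moves: none.
Count: 0.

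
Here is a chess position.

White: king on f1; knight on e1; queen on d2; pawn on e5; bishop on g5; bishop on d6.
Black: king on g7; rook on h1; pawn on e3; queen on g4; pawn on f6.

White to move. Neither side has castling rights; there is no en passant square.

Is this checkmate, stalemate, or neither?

checkmate

White to move; white king on f1.
In check: yes, from the black rook on h1.
King squares — e1: own knight; g1: attacked by Rh1; e2: attacked by Qg4; f2: attacked by Pe3; g2: attacked by Qg4.
Legal moves for White: none.
In check with no legal moves → checkmate.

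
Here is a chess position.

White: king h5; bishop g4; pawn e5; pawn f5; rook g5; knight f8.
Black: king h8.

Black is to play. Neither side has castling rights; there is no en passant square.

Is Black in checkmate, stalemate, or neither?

stalemate

Black to move; black king on h8.
In check: no.
King squares — g7: attacked by Rg5; h7: attacked by Nf8; g8: attacked by Rg5.
Legal moves for Black: none.
Not in check and no legal moves → stalemate.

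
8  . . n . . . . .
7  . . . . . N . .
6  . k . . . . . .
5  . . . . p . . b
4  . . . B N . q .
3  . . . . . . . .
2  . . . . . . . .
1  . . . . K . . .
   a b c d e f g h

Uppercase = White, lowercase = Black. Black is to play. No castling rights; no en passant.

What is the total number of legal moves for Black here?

7

Black to move; king on b6.
In check: yes, from the white bishop on d4.
Legal moves: Kc7, Kb7, Kc6, Ka6, Kb5, Ka5, exd4.
Count: 7.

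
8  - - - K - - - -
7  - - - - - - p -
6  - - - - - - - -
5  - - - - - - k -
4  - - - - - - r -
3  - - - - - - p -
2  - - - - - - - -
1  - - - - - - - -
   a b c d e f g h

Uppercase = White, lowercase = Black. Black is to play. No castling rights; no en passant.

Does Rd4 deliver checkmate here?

After Rd4: white king on d8; in check: yes, from the black rook on d4.
White has 4 legal replies: Ke8, Kc8, Ke7, Kc7.
In check but a legal move exists → not checkmate.

no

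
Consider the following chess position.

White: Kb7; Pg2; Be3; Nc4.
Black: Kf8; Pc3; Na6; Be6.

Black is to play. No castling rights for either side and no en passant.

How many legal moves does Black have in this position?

Black to move; king on f8.
In check: no.
Legal moves: Kg8, Ke8, Kg7, Kf7, Ke7, Bg8, Bc8+, Bf7, Bd7, Bf5, Bd5+, Bg4, Bxc4, Bh3, Nb8, Nc7, Nc5+, Nb4, c2.
Count: 19.

19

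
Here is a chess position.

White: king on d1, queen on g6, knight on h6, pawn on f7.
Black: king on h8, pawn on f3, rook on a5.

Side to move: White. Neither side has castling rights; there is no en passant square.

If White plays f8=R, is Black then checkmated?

After f8=R: black king on h8; in check: yes, from the white rook on f8.
King squares — g7: attacked by Qg6; h7: attacked by Qg6; g8: attacked by Qg6.
Black has no legal moves → checkmate.

yes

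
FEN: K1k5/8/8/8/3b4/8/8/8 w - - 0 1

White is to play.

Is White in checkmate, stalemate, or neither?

stalemate

White to move; white king on a8.
In check: no.
King squares — a7: attacked by Bd4; b7: attacked by Kc8; b8: attacked by Kc8.
Legal moves for White: none.
Not in check and no legal moves → stalemate.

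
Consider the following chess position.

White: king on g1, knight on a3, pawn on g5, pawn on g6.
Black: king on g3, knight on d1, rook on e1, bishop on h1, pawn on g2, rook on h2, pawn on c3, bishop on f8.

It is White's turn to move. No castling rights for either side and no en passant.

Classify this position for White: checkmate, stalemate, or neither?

White to move; white king on g1.
In check: yes, from the black rook on e1.
King squares — f1: attacked by Re1; h1: attacked by Re1; f2: attacked by Nd1; g2: attacked by Bh1; h2: attacked by Kg3.
Legal moves for White: none.
In check with no legal moves → checkmate.

checkmate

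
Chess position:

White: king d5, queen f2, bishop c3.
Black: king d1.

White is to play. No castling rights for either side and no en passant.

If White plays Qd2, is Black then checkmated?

After Qd2: black king on d1; in check: yes, from the white queen on d2.
King squares — c1: attacked by Qd2; e1: attacked by Qd2; c2: attacked by Qd2; d2: attacked by Bc3; e2: attacked by Qd2.
Black has no legal moves → checkmate.

yes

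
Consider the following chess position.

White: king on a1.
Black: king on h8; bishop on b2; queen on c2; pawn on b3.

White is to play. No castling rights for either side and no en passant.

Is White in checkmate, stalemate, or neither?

White to move; white king on a1.
In check: yes, from the black bishop on b2.
King squares — b1: attacked by Qc2; a2: attacked by Pb3; b2: attacked by Qc2.
Legal moves for White: none.
In check with no legal moves → checkmate.

checkmate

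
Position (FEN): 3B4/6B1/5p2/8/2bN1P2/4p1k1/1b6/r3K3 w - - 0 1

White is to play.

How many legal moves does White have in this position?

0

White to move; king on e1.
In check: yes, from the black rook on a1.
Legal moves: none.
Count: 0.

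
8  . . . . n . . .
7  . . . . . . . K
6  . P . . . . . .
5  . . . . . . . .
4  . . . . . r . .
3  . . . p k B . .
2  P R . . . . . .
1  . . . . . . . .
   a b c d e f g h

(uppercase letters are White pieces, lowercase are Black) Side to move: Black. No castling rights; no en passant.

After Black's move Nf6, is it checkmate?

After Nf6: white king on h7; in check: yes, from the black knight on f6.
White has 4 legal replies: Kh8, Kg7, Kh6, Kg6.
In check but a legal move exists → not checkmate.

no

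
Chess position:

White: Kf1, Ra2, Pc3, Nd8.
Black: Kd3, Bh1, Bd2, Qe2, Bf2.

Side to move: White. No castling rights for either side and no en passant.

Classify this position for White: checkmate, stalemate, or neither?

White to move; white king on f1.
In check: yes, from the black queen on e2.
King squares — e1: attacked by Bd2; g1: attacked by Bf2; e2: attacked by Kd3; f2: attacked by Qe2; g2: attacked by Bh1.
Legal moves for White: none.
In check with no legal moves → checkmate.

checkmate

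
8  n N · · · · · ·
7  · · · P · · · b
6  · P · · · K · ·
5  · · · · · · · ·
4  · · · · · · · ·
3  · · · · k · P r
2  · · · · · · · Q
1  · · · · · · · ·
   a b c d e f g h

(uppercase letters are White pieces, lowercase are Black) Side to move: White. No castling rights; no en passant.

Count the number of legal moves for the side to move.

White to move; king on f6.
In check: no.
Legal moves: Nc6, Na6, Kg7, Kf7, Ke7, Ke6, Kg5, Ke5, Qxh3, Qg2, Qf2+, Qe2+, Qd2+, Qc2, Qb2, Qa2, Qh1, Qg1+, d8=Q, d8=R, d8=B, d8=N, b7, g4.
Count: 24.

24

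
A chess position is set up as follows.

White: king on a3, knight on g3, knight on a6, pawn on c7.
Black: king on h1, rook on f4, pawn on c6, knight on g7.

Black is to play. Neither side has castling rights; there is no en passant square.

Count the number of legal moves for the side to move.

3

Black to move; king on h1.
In check: yes, from the white knight on g3.
Legal moves: Kh2, Kg2, Kg1.
Count: 3.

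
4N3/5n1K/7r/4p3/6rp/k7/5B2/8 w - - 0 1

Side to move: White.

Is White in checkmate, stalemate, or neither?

checkmate

White to move; white king on h7.
In check: yes, from the black rook on h6.
King squares — g6: attacked by Rg4; h6: attacked by Nf7; g7: attacked by Rg4; g8: attacked by Rg4; h8: attacked by Rh6.
Legal moves for White: none.
In check with no legal moves → checkmate.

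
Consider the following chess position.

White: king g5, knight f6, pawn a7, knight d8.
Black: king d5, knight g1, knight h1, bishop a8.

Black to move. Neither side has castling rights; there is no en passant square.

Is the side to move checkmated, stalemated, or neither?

neither

Black to move; black king on d5.
In check: yes, from the white knight on f6.
Legal moves for Black: Kd6, Ke5, Kc5, Kd4, Kc4.
Black is in check but has 5 legal moves → neither.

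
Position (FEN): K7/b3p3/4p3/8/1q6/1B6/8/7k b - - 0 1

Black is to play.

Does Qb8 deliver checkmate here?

After Qb8: white king on a8; in check: yes, from the black queen on b8.
King squares — a7: attacked by Qb8; b7: attacked by Qb8; b8: attacked by Ba7.
White has no legal moves → checkmate.

yes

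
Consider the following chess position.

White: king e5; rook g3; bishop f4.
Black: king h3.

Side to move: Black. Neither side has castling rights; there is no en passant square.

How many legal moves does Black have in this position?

Black to move; king on h3.
In check: yes, from the white rook on g3.
Legal moves: Kh4, Kh2.
Count: 2.

2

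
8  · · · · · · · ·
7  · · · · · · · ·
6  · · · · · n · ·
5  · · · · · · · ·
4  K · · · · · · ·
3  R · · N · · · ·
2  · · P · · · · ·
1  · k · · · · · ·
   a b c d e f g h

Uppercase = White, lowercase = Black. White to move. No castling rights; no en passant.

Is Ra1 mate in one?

no

After Ra1: black king on b1; in check: yes, from the white rook on a1.
Black has 2 legal replies: Kxc2, Kxa1.
In check but a legal move exists → not checkmate.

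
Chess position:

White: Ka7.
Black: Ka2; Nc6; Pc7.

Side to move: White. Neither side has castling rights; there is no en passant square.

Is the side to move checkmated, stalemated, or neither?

neither

White to move; white king on a7.
In check: yes, from the black knight on c6.
Legal moves for White: Ka8, Kb7, Ka6.
White is in check but has 3 legal moves → neither.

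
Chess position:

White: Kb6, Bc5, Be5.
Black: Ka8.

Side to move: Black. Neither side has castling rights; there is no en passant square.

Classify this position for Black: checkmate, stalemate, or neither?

Black to move; black king on a8.
In check: no.
King squares — a7: attacked by Kb6; b7: attacked by Kb6; b8: attacked by Be5.
Legal moves for Black: none.
Not in check and no legal moves → stalemate.

stalemate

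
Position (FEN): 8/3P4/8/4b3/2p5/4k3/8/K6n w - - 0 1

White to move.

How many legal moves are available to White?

White to move; king on a1.
In check: yes, from the black bishop on e5.
Legal moves: Ka2, Kb1.
Count: 2.

2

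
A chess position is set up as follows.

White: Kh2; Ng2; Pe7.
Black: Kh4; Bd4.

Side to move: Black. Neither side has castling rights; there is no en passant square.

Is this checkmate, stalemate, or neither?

Black to move; black king on h4.
In check: yes, from the white knight on g2.
King squares — g3: attacked by Kh2; h3: attacked by Kh2; g4: available; g5: available; h5: available.
Legal moves for Black: Kh5, Kg5, Kg4.
Black is in check but has 3 legal moves → neither.

neither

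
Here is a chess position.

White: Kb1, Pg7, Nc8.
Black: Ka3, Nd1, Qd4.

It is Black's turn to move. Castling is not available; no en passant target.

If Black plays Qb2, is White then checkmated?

After Qb2: white king on b1; in check: yes, from the black queen on b2.
King squares — a1: attacked by Qb2; c1: attacked by Qb2; a2: attacked by Qb2; b2: attacked by Nd1; c2: attacked by Qb2.
White has no legal moves → checkmate.

yes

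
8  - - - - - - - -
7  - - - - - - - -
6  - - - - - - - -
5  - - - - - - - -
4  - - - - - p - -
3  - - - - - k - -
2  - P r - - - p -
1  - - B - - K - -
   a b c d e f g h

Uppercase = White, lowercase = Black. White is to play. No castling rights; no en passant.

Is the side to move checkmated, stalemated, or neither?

neither

White to move; white king on f1.
In check: yes, from the black pawn on g2.
Legal moves for White: Kg1, Ke1.
White is in check but has 2 legal moves → neither.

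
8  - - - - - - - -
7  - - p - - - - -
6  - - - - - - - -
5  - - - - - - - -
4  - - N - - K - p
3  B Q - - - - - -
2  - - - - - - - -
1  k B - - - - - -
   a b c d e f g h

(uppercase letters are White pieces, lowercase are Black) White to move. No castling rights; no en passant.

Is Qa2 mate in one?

After Qa2: black king on a1; in check: yes, from the white queen on a2.
King squares — b1: attacked by Qa2; a2: attacked by Bb1; b2: attacked by Qa2.
Black has no legal moves → checkmate.

yes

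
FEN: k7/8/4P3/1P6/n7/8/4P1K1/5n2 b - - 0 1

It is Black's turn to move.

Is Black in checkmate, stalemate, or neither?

neither

Black to move; black king on a8.
In check: no.
Legal moves for Black: Kb8, Kb7, Ka7, Nb6, Nc5, Nc3, Nb2, Ng3, Ne3+, Nh2, Nd2.
Black has 11 legal moves and is not in check → neither.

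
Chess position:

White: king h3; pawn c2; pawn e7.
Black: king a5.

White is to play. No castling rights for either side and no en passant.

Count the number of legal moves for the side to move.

11

White to move; king on h3.
In check: no.
Legal moves: Kh4, Kg4, Kg3, Kh2, Kg2, e8=Q, e8=R, e8=B, e8=N, c3, c4.
Count: 11.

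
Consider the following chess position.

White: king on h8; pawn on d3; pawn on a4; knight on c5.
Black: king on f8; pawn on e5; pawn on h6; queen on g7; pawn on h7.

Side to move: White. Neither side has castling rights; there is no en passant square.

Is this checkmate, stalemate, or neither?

White to move; white king on h8.
In check: yes, from the black queen on g7.
King squares — g7: attacked by Kf8; h7: attacked by Qg7; g8: attacked by Qg7.
Legal moves for White: none.
In check with no legal moves → checkmate.

checkmate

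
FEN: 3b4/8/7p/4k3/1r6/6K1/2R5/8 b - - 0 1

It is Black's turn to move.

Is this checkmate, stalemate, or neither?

Black to move; black king on e5.
In check: no.
Legal moves for Black include: Be7, Bc7, Bf6, Bb6, Bg5, Ba5, Bh4+, Kf6, Ke6, Kd6, Kf5, Kd5, Ke4, Kd4, Rb8, Rb7, Rb6, Rb5, ... (list truncated; more exist).
Black has legal moves and is not in check → neither.

neither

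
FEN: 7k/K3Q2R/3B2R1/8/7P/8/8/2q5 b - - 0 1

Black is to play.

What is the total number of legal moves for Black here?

Black to move; king on h8.
In check: yes, from the white rook on h7.
Legal moves: none.
Count: 0.

0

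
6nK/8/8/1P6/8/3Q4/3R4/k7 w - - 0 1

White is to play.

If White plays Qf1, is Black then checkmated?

yes

After Qf1: black king on a1; in check: yes, from the white queen on f1.
King squares — b1: attacked by Qf1; a2: attacked by Rd2; b2: attacked by Rd2.
Black has no legal moves → checkmate.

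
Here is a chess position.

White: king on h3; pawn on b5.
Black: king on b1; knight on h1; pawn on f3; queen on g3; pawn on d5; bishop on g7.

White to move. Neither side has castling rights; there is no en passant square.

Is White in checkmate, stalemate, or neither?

White to move; white king on h3.
In check: yes, from the black queen on g3.
King squares — g2: attacked by Pf3; h2: attacked by Qg3; g3: attacked by Nh1; g4: attacked by Qg3; h4: attacked by Qg3.
Legal moves for White: none.
In check with no legal moves → checkmate.

checkmate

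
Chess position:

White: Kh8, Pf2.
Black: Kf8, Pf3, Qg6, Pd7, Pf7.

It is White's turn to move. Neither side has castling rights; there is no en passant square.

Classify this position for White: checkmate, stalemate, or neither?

stalemate

White to move; white king on h8.
In check: no.
King squares — g7: attacked by Qg6; h7: attacked by Qg6; g8: attacked by Qg6.
Legal moves for White: none.
Not in check and no legal moves → stalemate.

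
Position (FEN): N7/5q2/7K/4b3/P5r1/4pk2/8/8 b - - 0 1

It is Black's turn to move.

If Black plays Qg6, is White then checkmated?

yes

After Qg6: white king on h6; in check: yes, from the black queen on g6.
King squares — g5: attacked by Rg4; h5: attacked by Qg6; g6: attacked by Rg4; g7: attacked by Be5; h7: attacked by Qg6.
White has no legal moves → checkmate.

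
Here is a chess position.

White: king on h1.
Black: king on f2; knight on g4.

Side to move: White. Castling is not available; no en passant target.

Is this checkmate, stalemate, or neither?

stalemate

White to move; white king on h1.
In check: no.
King squares — g1: attacked by Kf2; g2: attacked by Kf2; h2: attacked by Ng4.
Legal moves for White: none.
Not in check and no legal moves → stalemate.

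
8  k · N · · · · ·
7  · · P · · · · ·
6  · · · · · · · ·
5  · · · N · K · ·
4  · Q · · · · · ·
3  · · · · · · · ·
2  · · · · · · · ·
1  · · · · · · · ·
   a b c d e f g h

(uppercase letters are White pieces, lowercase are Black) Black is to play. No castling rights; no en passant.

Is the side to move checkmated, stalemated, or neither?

stalemate

Black to move; black king on a8.
In check: no.
King squares — a7: attacked by Nc8; b7: attacked by Qb4; b8: attacked by Qb4.
Legal moves for Black: none.
Not in check and no legal moves → stalemate.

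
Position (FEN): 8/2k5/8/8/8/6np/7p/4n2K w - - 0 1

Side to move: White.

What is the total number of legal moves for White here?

White to move; king on h1.
In check: yes, from the black knight on g3.
Legal moves: Kxh2.
Count: 1.

1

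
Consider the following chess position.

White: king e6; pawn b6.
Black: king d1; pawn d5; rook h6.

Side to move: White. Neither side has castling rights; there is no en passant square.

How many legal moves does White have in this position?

White to move; king on e6.
In check: yes, from the black rook on h6.
Legal moves: Kf7, Ke7, Kd7, Kf5, Ke5, Kxd5.
Count: 6.

6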